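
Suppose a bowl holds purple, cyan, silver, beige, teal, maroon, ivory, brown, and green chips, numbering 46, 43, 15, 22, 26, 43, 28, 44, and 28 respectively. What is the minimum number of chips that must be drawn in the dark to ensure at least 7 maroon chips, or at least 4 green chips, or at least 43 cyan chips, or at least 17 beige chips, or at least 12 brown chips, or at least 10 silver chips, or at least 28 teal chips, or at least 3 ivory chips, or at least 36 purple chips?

The worst case stops just short of every target: 35 purple, 42 cyan, 9 silver, 16 beige, all 26 teal, 6 maroon, 2 ivory, 11 brown, 3 green — 35 + 42 + 9 + 16 + 26 + 6 + 2 + 11 + 3 = 150 chips.
One more chip must push some color to its target, so 150 + 1 = 151.

151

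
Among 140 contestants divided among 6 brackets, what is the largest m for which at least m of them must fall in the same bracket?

If each of the 6 brackets held at most 23, the total would be at most 6 × 23 = 138 < 140, a contradiction.
So at least one holds ⌈140/6⌉ = 24.

24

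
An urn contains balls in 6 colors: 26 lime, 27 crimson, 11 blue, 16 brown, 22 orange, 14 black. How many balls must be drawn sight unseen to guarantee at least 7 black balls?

109

The worst case draws every non-black ball first: 26 + 27 + 11 + 16 + 22 = 102.
The next 7 draws are then forced to be black, giving 102 + 7 = 109.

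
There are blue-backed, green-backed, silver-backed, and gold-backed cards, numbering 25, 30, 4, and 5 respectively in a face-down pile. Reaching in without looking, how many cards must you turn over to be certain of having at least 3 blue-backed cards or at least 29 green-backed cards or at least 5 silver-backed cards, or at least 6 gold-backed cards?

The worst case stops just short of every target: 2 blue-backed, 28 green-backed, 4 silver-backed, 5 gold-backed — 2 + 28 + 4 + 5 = 39 cards.
One more card must push some back color to its target, so 39 + 1 = 40.

40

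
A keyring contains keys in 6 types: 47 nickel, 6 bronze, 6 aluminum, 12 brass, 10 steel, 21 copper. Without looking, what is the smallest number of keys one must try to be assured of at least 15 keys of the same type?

63

In the worst case we take at most 14 of each type, but all 6 bronze, all 6 aluminum, all 12 brass, and all 10 steel (fewer than 14), giving 14 + 6 + 6 + 12 + 10 + 14 = 62.
One more key then forces some type to 15, so 62 + 1 = 63.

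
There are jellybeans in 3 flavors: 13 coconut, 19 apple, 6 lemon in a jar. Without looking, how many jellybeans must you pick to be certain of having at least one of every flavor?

The hardest flavor to obtain is lemon: we could draw every other jellybean first — 38 − 6 = 32 jellybeans — without a single lemon one.
The next draw must be lemon, so 32 + 1 = 33.

33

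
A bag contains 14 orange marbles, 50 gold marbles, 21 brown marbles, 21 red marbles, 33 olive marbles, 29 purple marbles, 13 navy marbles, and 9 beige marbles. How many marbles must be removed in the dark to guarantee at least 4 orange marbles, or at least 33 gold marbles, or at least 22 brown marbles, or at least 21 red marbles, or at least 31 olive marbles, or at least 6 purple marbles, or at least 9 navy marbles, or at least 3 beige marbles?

122

The worst case stops just short of every target: 3 orange, 32 gold, 21 brown, 20 red, 30 olive, 5 purple, 8 navy, 2 beige — 3 + 32 + 21 + 20 + 30 + 5 + 8 + 2 = 121 marbles.
One more marble must push some color to its target, so 121 + 1 = 122.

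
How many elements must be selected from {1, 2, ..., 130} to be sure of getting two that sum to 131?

66

Partition {1, …, 130} into 65 pairs: {1,130}, {2,129}, …, {65,66}.
Choosing 65 integers — say the integers 1 through 65 — takes one from each pair and avoids the property.
Choosing 66 forces two into the same pair by pigeonhole, and those sum to 131. So 66.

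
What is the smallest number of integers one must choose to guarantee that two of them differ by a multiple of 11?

12

Use the pigeonhole principle on residue classes: two integers differ by a multiple of 11 exactly when they share a remainder mod 11.
There are 11 residue classes mod 11, so 11 integers can all lie in distinct classes.
One more integer must repeat a residue, giving a difference divisible by 11. So n = 11 + 1 = 12.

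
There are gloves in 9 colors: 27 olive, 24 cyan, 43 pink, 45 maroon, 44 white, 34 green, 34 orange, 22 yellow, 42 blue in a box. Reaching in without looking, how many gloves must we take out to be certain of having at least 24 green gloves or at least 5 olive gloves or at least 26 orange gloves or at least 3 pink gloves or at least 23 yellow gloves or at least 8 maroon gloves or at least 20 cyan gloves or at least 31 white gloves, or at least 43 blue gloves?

175

The worst case stops just short of every target: 4 olive, 19 cyan, 2 pink, 7 maroon, 30 white, 23 green, 25 orange, 22 yellow, 42 blue — 4 + 19 + 2 + 7 + 30 + 23 + 25 + 22 + 42 = 174 gloves.
One more glove must push some color to its target, so 174 + 1 = 175.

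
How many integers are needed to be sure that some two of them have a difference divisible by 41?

Use the pigeonhole principle on residue classes: two integers differ by a multiple of 41 exactly when they share a remainder mod 41.
There are 41 residue classes mod 41, so 41 integers can all lie in distinct classes.
One more integer must repeat a residue, giving a difference divisible by 41. So n = 41 + 1 = 42.

42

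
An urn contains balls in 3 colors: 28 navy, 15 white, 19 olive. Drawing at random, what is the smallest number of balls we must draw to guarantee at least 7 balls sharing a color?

Treat the 3 colors as pigeonholes.
The worst case takes 6 balls of each color without reaching 7 of any: 3 × 6 = 18.
The next ball must bring some color to 7, so 18 + 1 = 19.

19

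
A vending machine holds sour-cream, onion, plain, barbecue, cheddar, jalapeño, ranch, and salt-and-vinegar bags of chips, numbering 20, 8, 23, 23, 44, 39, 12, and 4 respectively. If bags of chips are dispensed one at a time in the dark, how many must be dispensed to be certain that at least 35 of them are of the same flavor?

159

In the worst case we take at most 34 of each flavor, but all 20 sour-cream, all 8 onion, all 23 plain, all 23 barbecue, all 12 ranch, and all 4 salt-and-vinegar (fewer than 34), giving 20 + 8 + 23 + 23 + 34 + 34 + 12 + 4 = 158.
One more bag of chips then forces some flavor to 35, so 158 + 1 = 159.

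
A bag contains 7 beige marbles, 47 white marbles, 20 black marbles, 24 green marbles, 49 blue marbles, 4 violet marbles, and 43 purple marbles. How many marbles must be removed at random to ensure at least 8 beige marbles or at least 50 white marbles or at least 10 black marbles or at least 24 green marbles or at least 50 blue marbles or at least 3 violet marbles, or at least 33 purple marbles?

The worst case stops just short of every target: 7 beige, all 47 white, 9 black, 23 green, 49 blue, 2 violet, 32 purple — 7 + 47 + 9 + 23 + 49 + 2 + 32 = 169 marbles.
One more marble must push some color to its target, so 169 + 1 = 170.

170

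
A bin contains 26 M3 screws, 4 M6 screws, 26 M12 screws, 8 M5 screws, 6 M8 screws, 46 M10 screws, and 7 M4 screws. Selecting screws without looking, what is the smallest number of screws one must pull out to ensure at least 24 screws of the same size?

95

In the worst case we take at most 23 of each size, but all 4 M6, all 8 M5, all 6 M8, and all 7 M4 (fewer than 23), giving 23 + 4 + 23 + 8 + 6 + 23 + 7 = 94.
One more screw then forces some size to 24, so 94 + 1 = 95.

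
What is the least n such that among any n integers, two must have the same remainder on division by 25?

26

Two integers differ by a multiple of 25 exactly when they share a remainder mod 25.
There are 25 residue classes mod 25, so 25 integers can all lie in distinct classes.
One more integer must repeat a residue, giving a difference divisible by 25. So n = 25 + 1 = 26.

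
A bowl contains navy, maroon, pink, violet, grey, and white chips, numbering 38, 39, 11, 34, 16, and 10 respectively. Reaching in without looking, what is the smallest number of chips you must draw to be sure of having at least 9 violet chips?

123

The worst case draws every non-violet chip first: 38 + 39 + 11 + 16 + 10 = 114.
The next 9 draws are then forced to be violet, giving 114 + 9 = 123.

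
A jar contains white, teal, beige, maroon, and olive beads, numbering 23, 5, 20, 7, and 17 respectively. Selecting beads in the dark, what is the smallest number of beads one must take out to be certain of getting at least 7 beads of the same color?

30

In the worst case we take at most 6 of each color, but all 5 teal (fewer than 6), giving 6 + 5 + 6 + 6 + 6 = 29.
One more bead then forces some color to 7, so 29 + 1 = 30.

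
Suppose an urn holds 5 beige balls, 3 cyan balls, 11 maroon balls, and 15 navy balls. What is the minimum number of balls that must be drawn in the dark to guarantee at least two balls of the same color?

5

The worst case takes 1 ball of each color without reaching 2 of any: 4 × 1 = 4.
The next ball must bring some color to 2, so 4 + 1 = 5.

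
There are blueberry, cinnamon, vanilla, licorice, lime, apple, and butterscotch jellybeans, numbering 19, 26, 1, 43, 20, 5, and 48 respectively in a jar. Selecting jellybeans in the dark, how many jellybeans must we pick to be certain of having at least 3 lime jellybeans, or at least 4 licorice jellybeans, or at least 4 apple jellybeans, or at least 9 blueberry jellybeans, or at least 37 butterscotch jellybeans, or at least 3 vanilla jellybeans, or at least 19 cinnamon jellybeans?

Each of the 7 flavors has its own threshold; avoid all of them simultaneously.
The worst case stops just short of every target: 8 blueberry, 18 cinnamon, all 1 vanilla, 3 licorice, 2 lime, 3 apple, 36 butterscotch — 8 + 18 + 1 + 3 + 2 + 3 + 36 = 71 jellybeans.
One more jellybean must push some flavor to its target, so 71 + 1 = 72.

72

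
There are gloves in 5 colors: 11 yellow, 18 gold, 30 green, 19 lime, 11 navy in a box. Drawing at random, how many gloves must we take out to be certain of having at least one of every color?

79

The hardest color to obtain is yellow: we could draw every other glove first — 89 − 11 = 78 gloves — without a single yellow one.
The next draw must be yellow, so 78 + 1 = 79.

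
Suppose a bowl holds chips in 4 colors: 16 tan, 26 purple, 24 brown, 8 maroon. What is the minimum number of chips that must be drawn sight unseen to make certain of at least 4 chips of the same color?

The worst case takes 3 chips of each color without reaching 4 of any: 4 × 3 = 12.
The next chip must bring some color to 4, so 12 + 1 = 13.

13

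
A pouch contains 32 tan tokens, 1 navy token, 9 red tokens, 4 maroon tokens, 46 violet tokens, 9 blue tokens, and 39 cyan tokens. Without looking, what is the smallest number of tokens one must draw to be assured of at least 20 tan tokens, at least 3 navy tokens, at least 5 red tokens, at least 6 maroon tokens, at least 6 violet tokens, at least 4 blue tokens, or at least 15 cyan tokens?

The worst case stops just short of every target: 19 tan, all 1 navy, 4 red, all 4 maroon, 5 violet, 3 blue, 14 cyan — 19 + 1 + 4 + 4 + 5 + 3 + 14 = 50 tokens.
One more token must push some color to its target, so 50 + 1 = 51.

51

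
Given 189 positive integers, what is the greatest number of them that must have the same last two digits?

The 189 positive integers fall into 100 possible two-digit endings.
If each of the 100 possible two-digit endings held at most 1, the total would be at most 100 × 1 = 100 < 189, a contradiction.
So at least one holds ⌈189/100⌉ = 2.

2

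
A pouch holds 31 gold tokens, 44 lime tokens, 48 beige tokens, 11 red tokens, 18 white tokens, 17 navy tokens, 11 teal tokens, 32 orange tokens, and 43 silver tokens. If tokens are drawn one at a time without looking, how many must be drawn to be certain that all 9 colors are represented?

245

The hardest color to obtain is red: we could draw every other token first — 255 − 11 = 244 tokens — without a single red one.
The next draw must be red, so 244 + 1 = 245.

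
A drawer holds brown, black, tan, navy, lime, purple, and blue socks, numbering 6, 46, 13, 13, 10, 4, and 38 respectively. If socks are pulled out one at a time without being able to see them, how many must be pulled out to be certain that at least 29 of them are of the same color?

103

In the worst case we take at most 28 of each color, but all 6 brown, all 13 tan, all 13 navy, all 10 lime, and all 4 purple (fewer than 28), giving 6 + 28 + 13 + 13 + 10 + 4 + 28 = 102.
One more sock then forces some color to 29, so 102 + 1 = 103.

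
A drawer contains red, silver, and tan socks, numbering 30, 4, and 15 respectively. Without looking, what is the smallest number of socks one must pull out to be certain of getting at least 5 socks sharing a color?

13

The worst case takes 4 socks of each color without reaching 5 of any: 3 × 4 = 12.
The next sock must bring some color to 5, so 12 + 1 = 13.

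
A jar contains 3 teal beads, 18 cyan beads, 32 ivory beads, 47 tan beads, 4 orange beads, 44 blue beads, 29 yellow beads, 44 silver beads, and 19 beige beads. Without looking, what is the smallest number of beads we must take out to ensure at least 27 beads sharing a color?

In the worst case we take at most 26 of each color, but all 3 teal, all 18 cyan, all 4 orange, and all 19 beige (fewer than 26), giving 3 + 18 + 26 + 26 + 4 + 26 + 26 + 26 + 19 = 174.
One more bead then forces some color to 27, so 174 + 1 = 175.

175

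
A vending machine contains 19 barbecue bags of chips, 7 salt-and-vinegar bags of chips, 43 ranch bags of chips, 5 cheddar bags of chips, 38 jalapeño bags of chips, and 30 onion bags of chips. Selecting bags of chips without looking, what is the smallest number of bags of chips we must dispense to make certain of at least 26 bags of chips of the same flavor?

107

In the worst case we take at most 25 of each flavor, but all 19 barbecue, all 7 salt-and-vinegar, and all 5 cheddar (fewer than 25), giving 19 + 7 + 25 + 5 + 25 + 25 = 106.
One more bag of chips then forces some flavor to 26, so 106 + 1 = 107.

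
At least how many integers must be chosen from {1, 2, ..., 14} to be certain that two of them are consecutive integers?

Partition {1, …, 14} into 7 pairs: {1,2}, {3,4}, …, {13,14}.
Choosing 7 integers — say the 7 even numbers 2, 4, …, 14 — takes one from each pair and avoids the property.
Choosing 8 forces two into the same pair by pigeonhole, and those are consecutive. So 8.

8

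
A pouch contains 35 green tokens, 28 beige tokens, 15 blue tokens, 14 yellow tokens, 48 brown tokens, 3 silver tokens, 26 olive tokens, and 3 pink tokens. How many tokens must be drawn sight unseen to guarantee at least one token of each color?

The hardest color to obtain is silver: we could draw every other token first — 172 − 3 = 169 tokens — without a single silver one.
The next draw must be silver, so 169 + 1 = 170.

170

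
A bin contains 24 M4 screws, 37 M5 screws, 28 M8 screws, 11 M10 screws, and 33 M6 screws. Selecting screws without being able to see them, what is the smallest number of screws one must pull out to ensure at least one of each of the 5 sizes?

The hardest size to obtain is M10: we could draw every other screw first — 133 − 11 = 122 screws — without a single M10 one.
The next draw must be M10, so 122 + 1 = 123.

123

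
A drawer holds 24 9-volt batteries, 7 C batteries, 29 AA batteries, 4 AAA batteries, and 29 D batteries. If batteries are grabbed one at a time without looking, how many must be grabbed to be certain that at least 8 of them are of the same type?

In the worst case we take at most 7 of each type, but all 4 AAA (fewer than 7), giving 7 + 7 + 7 + 4 + 7 = 32.
One more battery then forces some type to 8, so 32 + 1 = 33.

33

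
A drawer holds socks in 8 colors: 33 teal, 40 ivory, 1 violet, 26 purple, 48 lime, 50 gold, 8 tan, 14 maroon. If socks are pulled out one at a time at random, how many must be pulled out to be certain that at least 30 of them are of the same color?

Treat the 8 colors as pigeonholes.
In the worst case we take at most 29 of each color, but all 1 violet, all 26 purple, all 8 tan, and all 14 maroon (fewer than 29), giving 29 + 29 + 1 + 26 + 29 + 29 + 8 + 14 = 165.
One more sock then forces some color to 30, so 165 + 1 = 166.

166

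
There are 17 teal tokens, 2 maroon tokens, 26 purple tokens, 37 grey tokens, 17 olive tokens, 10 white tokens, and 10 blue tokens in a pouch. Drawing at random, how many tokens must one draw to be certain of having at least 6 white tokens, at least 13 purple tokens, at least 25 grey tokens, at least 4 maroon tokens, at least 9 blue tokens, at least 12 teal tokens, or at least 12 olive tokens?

74

The worst case stops just short of every target: 11 teal, all 2 maroon, 12 purple, 24 grey, 11 olive, 5 white, 8 blue — 11 + 2 + 12 + 24 + 11 + 5 + 8 = 73 tokens.
One more token must push some color to its target, so 73 + 1 = 74.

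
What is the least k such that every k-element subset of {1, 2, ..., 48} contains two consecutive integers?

25

Partition {1, …, 48} into 24 pairs: {1,2}, {3,4}, …, {47,48}.
Choosing 24 integers — say the 24 even numbers 2, 4, …, 48 — takes one from each pair and avoids the property.
Choosing 25 forces two into the same pair by pigeonhole, and those are consecutive. So 25.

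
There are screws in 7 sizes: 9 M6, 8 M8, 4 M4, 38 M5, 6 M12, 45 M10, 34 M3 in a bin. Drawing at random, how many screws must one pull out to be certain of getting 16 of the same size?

73

Treat the 7 sizes as pigeonholes.
In the worst case we take at most 15 of each size, but all 9 M6, all 8 M8, all 4 M4, and all 6 M12 (fewer than 15), giving 9 + 8 + 4 + 15 + 6 + 15 + 15 = 72.
One more screw then forces some size to 16, so 72 + 1 = 73.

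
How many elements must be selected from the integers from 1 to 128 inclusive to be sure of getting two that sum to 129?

65

Partition {1, …, 128} into 64 pairs: {1,128}, {2,127}, …, {64,65}.
Choosing 64 integers — say the integers 1 through 64 — takes one from each pair and avoids the property.
Choosing 65 forces two into the same pair by pigeonhole, and those sum to 129. So 65.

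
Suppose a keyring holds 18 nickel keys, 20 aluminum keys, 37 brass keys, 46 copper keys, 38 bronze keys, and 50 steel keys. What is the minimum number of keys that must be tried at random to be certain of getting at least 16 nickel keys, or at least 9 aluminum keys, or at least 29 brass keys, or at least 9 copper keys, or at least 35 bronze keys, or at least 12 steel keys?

105

The worst case stops just short of every target: 15 nickel, 8 aluminum, 28 brass, 8 copper, 34 bronze, 11 steel — 15 + 8 + 28 + 8 + 34 + 11 = 104 keys.
One more key must push some type to its target, so 104 + 1 = 105.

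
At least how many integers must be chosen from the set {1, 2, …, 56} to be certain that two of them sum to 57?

Partition {1, …, 56} into 28 pairs: {1,56}, {2,55}, …, {28,29}.
Choosing 28 integers — say the integers 1 through 28 — takes one from each pair and avoids the property.
Choosing 29 forces two into the same pair by pigeonhole, and those sum to 57. So 29.

29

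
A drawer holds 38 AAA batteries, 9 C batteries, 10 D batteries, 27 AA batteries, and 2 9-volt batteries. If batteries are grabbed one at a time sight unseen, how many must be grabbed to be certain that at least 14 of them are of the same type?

48

Treat the 5 types as pigeonholes.
In the worst case we take at most 13 of each type, but all 9 C, all 10 D, and all 2 9-volt (fewer than 13), giving 13 + 9 + 10 + 13 + 2 = 47.
One more battery then forces some type to 14, so 47 + 1 = 48.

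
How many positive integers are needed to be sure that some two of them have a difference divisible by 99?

Two integers differ by a multiple of 99 exactly when they share a remainder mod 99.
There are 99 residue classes mod 99, so 99 integers can all lie in distinct classes.
One more integer must repeat a residue, giving a difference divisible by 99. So n = 99 + 1 = 100.

100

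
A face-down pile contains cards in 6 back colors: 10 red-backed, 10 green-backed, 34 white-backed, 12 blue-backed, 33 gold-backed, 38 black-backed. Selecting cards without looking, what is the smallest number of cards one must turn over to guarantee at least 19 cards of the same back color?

87

In the worst case we take at most 18 of each back color, but all 10 red-backed, all 10 green-backed, and all 12 blue-backed (fewer than 18), giving 10 + 10 + 18 + 12 + 18 + 18 = 86.
One more card then forces some back color to 19, so 86 + 1 = 87.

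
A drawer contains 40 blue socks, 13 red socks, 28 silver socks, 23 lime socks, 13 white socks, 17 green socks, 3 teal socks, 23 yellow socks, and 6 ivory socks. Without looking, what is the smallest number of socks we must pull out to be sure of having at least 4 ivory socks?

164

The worst case draws every non-ivory sock first: 40 + 13 + 28 + 23 + 13 + 17 + 3 + 23 = 160.
The next 4 draws are then forced to be ivory, giving 160 + 4 = 164.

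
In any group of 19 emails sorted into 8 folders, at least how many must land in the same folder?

The 19 emails fall into 8 folders.
If each of the 8 folders held at most 2, the total would be at most 8 × 2 = 16 < 19, a contradiction.
So at least one holds ⌈19/8⌉ = 3.

3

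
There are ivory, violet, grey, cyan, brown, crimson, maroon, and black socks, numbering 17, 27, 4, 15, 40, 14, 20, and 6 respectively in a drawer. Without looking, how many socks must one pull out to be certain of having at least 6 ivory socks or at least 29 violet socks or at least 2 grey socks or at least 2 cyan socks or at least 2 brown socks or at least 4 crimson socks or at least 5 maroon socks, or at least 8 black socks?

The worst case stops just short of every target: 5 ivory, all 27 violet, 1 grey, 1 cyan, 1 brown, 3 crimson, 4 maroon, all 6 black — 5 + 27 + 1 + 1 + 1 + 3 + 4 + 6 = 48 socks.
One more sock must push some color to its target, so 48 + 1 = 49.

49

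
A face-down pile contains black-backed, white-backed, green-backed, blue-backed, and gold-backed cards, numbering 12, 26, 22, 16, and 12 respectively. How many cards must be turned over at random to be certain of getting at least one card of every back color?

77

The hardest back color to obtain is black-backed: we could draw every other card first — 88 − 12 = 76 cards — without a single black-backed one.
The next draw must be black-backed, so 76 + 1 = 77.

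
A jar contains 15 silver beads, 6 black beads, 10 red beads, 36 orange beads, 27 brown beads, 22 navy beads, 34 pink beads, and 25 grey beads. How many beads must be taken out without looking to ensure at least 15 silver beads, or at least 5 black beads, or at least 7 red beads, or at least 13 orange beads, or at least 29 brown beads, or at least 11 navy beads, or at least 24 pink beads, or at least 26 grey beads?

122

The worst case stops just short of every target: 14 silver, 4 black, 6 red, 12 orange, all 27 brown, 10 navy, 23 pink, 25 grey — 14 + 4 + 6 + 12 + 27 + 10 + 23 + 25 = 121 beads.
One more bead must push some color to its target, so 121 + 1 = 122.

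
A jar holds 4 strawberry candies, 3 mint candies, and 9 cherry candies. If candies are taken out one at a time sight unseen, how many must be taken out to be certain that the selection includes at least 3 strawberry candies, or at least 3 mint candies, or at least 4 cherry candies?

8

Each of the 3 flavors has its own threshold; avoid all of them simultaneously.
The worst case stops just short of every target: 2 strawberry, 2 mint, 3 cherry — 2 + 2 + 3 = 7 candies.
One more candy must push some flavor to its target, so 7 + 1 = 8.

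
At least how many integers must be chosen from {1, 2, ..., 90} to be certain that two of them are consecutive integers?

46

Partition {1, …, 90} into 45 pairs: {1,2}, {3,4}, …, {89,90}.
Choosing 45 integers — say the 45 even numbers 2, 4, …, 90 — takes one from each pair and avoids the property.
Choosing 46 forces two into the same pair by pigeonhole, and those are consecutive. So 46.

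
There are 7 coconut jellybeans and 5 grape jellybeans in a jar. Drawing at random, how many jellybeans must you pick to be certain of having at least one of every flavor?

8

The hardest flavor to obtain is grape: we could draw every other jellybean first — 12 − 5 = 7 jellybeans — without a single grape one.
The next draw must be grape, so 7 + 1 = 8.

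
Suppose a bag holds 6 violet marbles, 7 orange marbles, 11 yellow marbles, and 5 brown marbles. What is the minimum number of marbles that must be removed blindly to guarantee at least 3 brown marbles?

27

The worst case draws every non-brown marble first: 6 + 7 + 11 = 24.
The next 3 draws are then forced to be brown, giving 24 + 3 = 27.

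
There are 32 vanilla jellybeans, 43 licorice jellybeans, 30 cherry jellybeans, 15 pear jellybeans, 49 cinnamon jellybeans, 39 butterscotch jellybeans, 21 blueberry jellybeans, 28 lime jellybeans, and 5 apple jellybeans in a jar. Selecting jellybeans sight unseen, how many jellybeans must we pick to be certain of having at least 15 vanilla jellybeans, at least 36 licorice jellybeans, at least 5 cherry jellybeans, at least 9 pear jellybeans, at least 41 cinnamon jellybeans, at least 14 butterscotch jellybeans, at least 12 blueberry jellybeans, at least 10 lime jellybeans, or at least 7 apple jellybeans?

140

The worst case stops just short of every target: 14 vanilla, 35 licorice, 4 cherry, 8 pear, 40 cinnamon, 13 butterscotch, 11 blueberry, 9 lime, all 5 apple — 14 + 35 + 4 + 8 + 40 + 13 + 11 + 9 + 5 = 139 jellybeans.
One more jellybean must push some flavor to its target, so 139 + 1 = 140.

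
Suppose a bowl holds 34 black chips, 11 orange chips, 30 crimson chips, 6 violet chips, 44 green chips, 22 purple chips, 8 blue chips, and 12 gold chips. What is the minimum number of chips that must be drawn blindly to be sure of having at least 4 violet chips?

The worst case draws every non-violet chip first: 34 + 11 + 30 + 44 + 22 + 8 + 12 = 161.
The next 4 draws are then forced to be violet, giving 161 + 4 = 165.

165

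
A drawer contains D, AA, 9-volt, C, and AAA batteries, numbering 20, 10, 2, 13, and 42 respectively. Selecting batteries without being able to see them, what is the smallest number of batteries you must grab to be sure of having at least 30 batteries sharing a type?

75

In the worst case we take at most 29 of each type, but all 20 D, all 10 AA, all 2 9-volt, and all 13 C (fewer than 29), giving 20 + 10 + 2 + 13 + 29 = 74.
One more battery then forces some type to 30, so 74 + 1 = 75.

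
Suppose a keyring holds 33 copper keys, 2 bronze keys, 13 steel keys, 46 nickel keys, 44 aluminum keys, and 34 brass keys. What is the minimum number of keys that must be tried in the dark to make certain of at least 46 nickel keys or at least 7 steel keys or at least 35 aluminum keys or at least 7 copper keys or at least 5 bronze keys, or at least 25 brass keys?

Each of the 6 types has its own threshold; avoid all of them simultaneously.
The worst case stops just short of every target: 6 copper, all 2 bronze, 6 steel, 45 nickel, 34 aluminum, 24 brass — 6 + 2 + 6 + 45 + 34 + 24 = 117 keys.
One more key must push some type to its target, so 117 + 1 = 118.

118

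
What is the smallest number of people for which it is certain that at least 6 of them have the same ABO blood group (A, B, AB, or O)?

21

There are 4 ABO blood groups acting as pigeonholes.
With 4 × 5 = 20 people we could place exactly 5 in each, with no class reaching 6.
One more forces some class to hold 6, so 20 + 1 = 21.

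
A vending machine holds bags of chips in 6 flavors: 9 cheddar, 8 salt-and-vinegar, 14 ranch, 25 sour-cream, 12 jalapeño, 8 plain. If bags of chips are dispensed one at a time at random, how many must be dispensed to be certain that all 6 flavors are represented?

The hardest flavor to obtain is salt-and-vinegar: we could draw every other bag of chips first — 76 − 8 = 68 bags of chips — without a single salt-and-vinegar one.
The next draw must be salt-and-vinegar, so 68 + 1 = 69.

69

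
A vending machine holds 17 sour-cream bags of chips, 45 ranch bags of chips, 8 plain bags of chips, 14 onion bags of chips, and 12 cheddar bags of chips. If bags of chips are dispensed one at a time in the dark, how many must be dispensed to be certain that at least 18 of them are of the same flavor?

69

Treat the 5 flavors as pigeonholes.
In the worst case we take at most 17 of each flavor, but all 8 plain, all 14 onion, and all 12 cheddar (fewer than 17), giving 17 + 17 + 8 + 14 + 12 = 68.
One more bag of chips then forces some flavor to 18, so 68 + 1 = 69.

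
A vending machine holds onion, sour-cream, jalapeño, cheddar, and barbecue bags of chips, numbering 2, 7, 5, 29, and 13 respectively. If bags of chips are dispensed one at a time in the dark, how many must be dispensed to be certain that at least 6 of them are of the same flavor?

In the worst case we take at most 5 of each flavor, but all 2 onion (fewer than 5), giving 2 + 5 + 5 + 5 + 5 = 22.
One more bag of chips then forces some flavor to 6, so 22 + 1 = 23.

23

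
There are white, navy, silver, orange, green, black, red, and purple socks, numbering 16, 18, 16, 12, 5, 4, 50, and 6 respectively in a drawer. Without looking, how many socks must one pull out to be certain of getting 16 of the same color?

88

In the worst case we take at most 15 of each color, but all 12 orange, all 5 green, all 4 black, and all 6 purple (fewer than 15), giving 15 + 15 + 15 + 12 + 5 + 4 + 15 + 6 = 87.
One more sock then forces some color to 16, so 87 + 1 = 88.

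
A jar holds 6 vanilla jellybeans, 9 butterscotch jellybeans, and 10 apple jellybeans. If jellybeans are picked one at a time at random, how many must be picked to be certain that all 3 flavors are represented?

The hardest flavor to obtain is vanilla: we could draw every other jellybean first — 25 − 6 = 19 jellybeans — without a single vanilla one.
The next draw must be vanilla, so 19 + 1 = 20.

20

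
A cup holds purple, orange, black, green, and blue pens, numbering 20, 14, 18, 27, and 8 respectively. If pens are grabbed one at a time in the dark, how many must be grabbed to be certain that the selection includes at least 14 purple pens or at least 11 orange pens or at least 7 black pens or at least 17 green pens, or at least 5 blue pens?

50

The worst case stops just short of every target: 13 purple, 10 orange, 6 black, 16 green, 4 blue — 13 + 10 + 6 + 16 + 4 = 49 pens.
One more pen must push some ink color to its target, so 49 + 1 = 50.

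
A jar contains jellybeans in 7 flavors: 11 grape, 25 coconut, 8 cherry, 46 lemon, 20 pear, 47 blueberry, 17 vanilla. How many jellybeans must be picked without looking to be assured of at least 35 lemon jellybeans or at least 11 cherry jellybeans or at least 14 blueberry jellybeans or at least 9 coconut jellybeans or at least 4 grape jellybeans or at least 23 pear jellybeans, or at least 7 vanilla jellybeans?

The worst case stops just short of every target: 3 grape, 8 coconut, all 8 cherry, 34 lemon, all 20 pear, 13 blueberry, 6 vanilla — 3 + 8 + 8 + 34 + 20 + 13 + 6 = 92 jellybeans.
One more jellybean must push some flavor to its target, so 92 + 1 = 93.

93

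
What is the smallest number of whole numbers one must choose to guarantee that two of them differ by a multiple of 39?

Two integers differ by a multiple of 39 exactly when they share a remainder mod 39.
There are 39 residue classes mod 39, so 39 integers can all lie in distinct classes.
One more integer must repeat a residue, giving a difference divisible by 39. So n = 39 + 1 = 40.

40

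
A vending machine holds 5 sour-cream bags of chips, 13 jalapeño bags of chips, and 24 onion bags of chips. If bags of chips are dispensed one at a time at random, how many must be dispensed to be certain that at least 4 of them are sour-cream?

To avoid sour-cream bags of chips as long as possible, exhaust the other 2 flavors first.
The worst case draws every non-sour-cream bag of chips first: 13 + 24 = 37.
The next 4 draws are then forced to be sour-cream, giving 37 + 4 = 41.

41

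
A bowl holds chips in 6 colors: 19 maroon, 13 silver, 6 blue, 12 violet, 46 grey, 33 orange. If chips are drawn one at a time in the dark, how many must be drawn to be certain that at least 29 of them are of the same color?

107

Treat the 6 colors as pigeonholes.
In the worst case we take at most 28 of each color, but all 19 maroon, all 13 silver, all 6 blue, and all 12 violet (fewer than 28), giving 19 + 13 + 6 + 12 + 28 + 28 = 106.
One more chip then forces some color to 29, so 106 + 1 = 107.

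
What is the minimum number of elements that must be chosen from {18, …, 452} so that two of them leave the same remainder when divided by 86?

87

Use the pigeonhole principle on residue classes: group the integers by remainder mod 86; there are 86 residue classes, each nonempty in this range.
Choosing one from each class (86 integers) avoids any shared remainder.
One more choice must repeat a class, so two differ by a multiple of 86. Hence 86 + 1 = 87.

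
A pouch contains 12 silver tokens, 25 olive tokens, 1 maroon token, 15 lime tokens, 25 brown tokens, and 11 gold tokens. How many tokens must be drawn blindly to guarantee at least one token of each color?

The hardest color to obtain is maroon: we could draw every other token first — 89 − 1 = 88 tokens — without a single maroon one.
The next draw must be maroon, so 88 + 1 = 89.

89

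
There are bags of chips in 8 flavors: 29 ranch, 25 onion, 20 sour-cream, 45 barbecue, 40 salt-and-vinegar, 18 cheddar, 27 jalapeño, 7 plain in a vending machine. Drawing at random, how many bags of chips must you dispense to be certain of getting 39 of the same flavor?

Treat the 8 flavors as pigeonholes.
In the worst case we take at most 38 of each flavor, but all 29 ranch, all 25 onion, all 20 sour-cream, all 18 cheddar, all 27 jalapeño, and all 7 plain (fewer than 38), giving 29 + 25 + 20 + 38 + 38 + 18 + 27 + 7 = 202.
One more bag of chips then forces some flavor to 39, so 202 + 1 = 203.

203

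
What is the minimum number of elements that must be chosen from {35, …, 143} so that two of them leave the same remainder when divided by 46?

47

Group the integers by remainder mod 46; there are 46 residue classes, each nonempty in this range.
Choosing one from each class (46 integers) avoids any shared remainder.
One more choice must repeat a class, so two differ by a multiple of 46. Hence 46 + 1 = 47.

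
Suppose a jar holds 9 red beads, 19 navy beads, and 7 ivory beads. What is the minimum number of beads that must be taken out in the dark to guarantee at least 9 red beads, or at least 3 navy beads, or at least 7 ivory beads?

17

Each of the 3 colors has its own threshold; avoid all of them simultaneously.
The worst case stops just short of every target: 8 red, 2 navy, 6 ivory — 8 + 2 + 6 = 16 beads.
One more bead must push some color to its target, so 16 + 1 = 17.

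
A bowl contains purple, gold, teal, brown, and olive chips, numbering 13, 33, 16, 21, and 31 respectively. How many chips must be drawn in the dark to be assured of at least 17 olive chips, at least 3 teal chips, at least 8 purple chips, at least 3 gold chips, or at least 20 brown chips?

The worst case stops just short of every target: 7 purple, 2 gold, 2 teal, 19 brown, 16 olive — 7 + 2 + 2 + 19 + 16 = 46 chips.
One more chip must push some color to its target, so 46 + 1 = 47.

47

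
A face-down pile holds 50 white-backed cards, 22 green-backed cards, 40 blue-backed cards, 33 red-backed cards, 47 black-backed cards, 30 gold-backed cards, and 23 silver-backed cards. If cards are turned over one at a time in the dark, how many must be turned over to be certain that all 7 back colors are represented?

224

The hardest back color to obtain is green-backed: we could draw every other card first — 245 − 22 = 223 cards — without a single green-backed one.
The next draw must be green-backed, so 223 + 1 = 224.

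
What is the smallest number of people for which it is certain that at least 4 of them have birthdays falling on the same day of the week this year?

22

There are 7 days of the week acting as pigeonholes.
With 7 × 3 = 21 people we could place exactly 3 in each, with no class reaching 4.
One more forces some class to hold 4, so 21 + 1 = 22.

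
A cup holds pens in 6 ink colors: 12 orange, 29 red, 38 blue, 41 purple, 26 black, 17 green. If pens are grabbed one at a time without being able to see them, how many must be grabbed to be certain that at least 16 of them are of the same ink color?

88

Treat the 6 ink colors as pigeonholes.
In the worst case we take at most 15 of each ink color, but all 12 orange (fewer than 15), giving 12 + 15 + 15 + 15 + 15 + 15 = 87.
One more pen then forces some ink color to 16, so 87 + 1 = 88.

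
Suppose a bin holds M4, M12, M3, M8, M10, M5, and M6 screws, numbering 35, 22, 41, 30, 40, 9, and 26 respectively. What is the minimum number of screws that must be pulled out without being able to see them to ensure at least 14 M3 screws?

The worst case draws every non-M3 screw first: 35 + 22 + 30 + 40 + 9 + 26 = 162.
The next 14 draws are then forced to be M3, giving 162 + 14 = 176.

176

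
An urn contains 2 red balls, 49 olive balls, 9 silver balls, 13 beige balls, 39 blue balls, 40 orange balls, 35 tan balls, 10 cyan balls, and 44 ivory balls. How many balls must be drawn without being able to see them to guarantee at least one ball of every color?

240

The hardest color to obtain is red: we could draw every other ball first — 241 − 2 = 239 balls — without a single red one.
The next draw must be red, so 239 + 1 = 240.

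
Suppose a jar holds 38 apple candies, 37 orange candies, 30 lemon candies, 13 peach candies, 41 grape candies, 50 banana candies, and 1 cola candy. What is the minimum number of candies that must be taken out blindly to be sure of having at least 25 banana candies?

185

The worst case draws every non-banana candy first: 38 + 37 + 30 + 13 + 41 + 1 = 160.
The next 25 draws are then forced to be banana, giving 160 + 25 = 185.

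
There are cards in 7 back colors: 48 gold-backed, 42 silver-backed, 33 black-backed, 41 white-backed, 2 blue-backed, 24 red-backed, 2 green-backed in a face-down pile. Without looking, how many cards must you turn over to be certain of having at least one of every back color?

The hardest back color to obtain is blue-backed: we could draw every other card first — 192 − 2 = 190 cards — without a single blue-backed one.
The next draw must be blue-backed, so 190 + 1 = 191.

191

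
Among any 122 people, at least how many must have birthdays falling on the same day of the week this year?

18

If each of the 7 days of the week held at most 17, the total would be at most 7 × 17 = 119 < 122, a contradiction.
So at least one holds ⌈122/7⌉ = 18.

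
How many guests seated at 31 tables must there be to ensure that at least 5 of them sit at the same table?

There are 31 tables acting as pigeonholes.
With 31 × 4 = 124 guests we could place exactly 4 in each, with no class reaching 5.
One more forces some class to hold 5, so 124 + 1 = 125.

125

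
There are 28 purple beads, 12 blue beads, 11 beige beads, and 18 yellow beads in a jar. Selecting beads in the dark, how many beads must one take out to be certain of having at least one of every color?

59

The hardest color to obtain is beige: we could draw every other bead first — 69 − 11 = 58 beads — without a single beige one.
The next draw must be beige, so 58 + 1 = 59.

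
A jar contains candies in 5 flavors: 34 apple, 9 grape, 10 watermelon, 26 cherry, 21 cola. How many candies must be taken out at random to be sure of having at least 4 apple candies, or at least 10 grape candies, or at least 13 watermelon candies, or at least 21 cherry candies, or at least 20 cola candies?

The worst case stops just short of every target: 3 apple, 9 grape, all 10 watermelon, 20 cherry, 19 cola — 3 + 9 + 10 + 20 + 19 = 61 candies.
One more candy must push some flavor to its target, so 61 + 1 = 62.

62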